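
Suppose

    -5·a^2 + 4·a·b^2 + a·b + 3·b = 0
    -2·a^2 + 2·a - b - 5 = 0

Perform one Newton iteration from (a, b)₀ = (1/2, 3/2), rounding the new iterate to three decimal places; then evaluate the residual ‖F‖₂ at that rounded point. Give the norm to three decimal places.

At (1/2, 3/2): F = (8.500, -6.000).
Jacobian J = [[-10·a + 4·b^2 + b, 8·a·b + a + 3], [-4·a + 2, -1]].
At the point, J = [[5.500, 9.500], [0.000, -1.000]] (det J = -5.500).
Solving J·Δ = −F gives Δ = (8.818, -6.000).
Then the next iterate is (a, b)₁ = (9.318, -4.500).
Re-evaluating at (9.318, -4.500): F = (265.20138, -155.51425), so ‖F‖₂ = 307.435.

307.435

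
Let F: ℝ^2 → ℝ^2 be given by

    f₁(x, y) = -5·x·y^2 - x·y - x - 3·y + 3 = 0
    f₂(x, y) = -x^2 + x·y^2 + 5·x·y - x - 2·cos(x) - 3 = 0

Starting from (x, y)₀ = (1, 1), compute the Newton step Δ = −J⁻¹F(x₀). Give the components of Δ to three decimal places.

At (1, 1): F = (-7.000, -0.08060).
Jacobian J = [[-5·y^2 - y - 1, -10·x·y - x - 3], [-2·x + y^2 + 5·y + 2·sin(x) - 1, 2·x·y + 5·x]].
At the point, J = [[-7.000, -14.000], [4.68294, 7.000]] (det J = 16.56119).
Solving J·Δ = −F gives Δ = (3.027, -2.013).

(3.027, -2.013)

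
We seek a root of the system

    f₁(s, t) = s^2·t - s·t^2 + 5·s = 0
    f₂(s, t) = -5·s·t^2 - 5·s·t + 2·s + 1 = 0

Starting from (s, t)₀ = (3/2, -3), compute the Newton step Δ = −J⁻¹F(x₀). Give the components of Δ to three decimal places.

At (3/2, -3): F = (-12.750, -41.000).
Jacobian J = [[2·s·t - t^2 + 5, s^2 - 2·s·t], [-5·t^2 - 5·t + 2, -10·s·t - 5·s]].
At the point, J = [[-13.000, 11.250], [-28.000, 37.500]] (det J = -172.500).
Solving J·Δ = −F gives Δ = (-0.098, 1.020).

(-0.098, 1.020)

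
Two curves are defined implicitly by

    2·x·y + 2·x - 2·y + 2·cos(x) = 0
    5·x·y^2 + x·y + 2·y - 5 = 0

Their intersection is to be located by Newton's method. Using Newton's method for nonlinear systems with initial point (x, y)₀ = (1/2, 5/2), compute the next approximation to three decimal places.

(0.334, 1.750)

At (1/2, 5/2): F = (0.25517, 16.875).
Jacobian J = [[2·y - 2·sin(x) + 2, 2·x - 2], [5·y^2 + y, 10·x·y + x + 2]].
At the point, J = [[6.04115, -1.000], [33.750, 15.000]] (det J = 124.36723).
Solving J·Δ = −F gives Δ = (-0.166, -0.750).
Then the next iterate is (x, y)₁ = (0.334, 1.750).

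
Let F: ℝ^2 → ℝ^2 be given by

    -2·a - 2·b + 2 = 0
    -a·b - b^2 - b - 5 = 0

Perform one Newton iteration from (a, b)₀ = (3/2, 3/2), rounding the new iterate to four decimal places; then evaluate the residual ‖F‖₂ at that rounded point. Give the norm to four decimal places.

At (3/2, 3/2): F = (-4.0000, -11.0000).
Jacobian J = [[-2, -2], [-b, -a - 2·b - 1]].
At the point, J = [[-2.0000, -2.0000], [-1.5000, -5.5000]] (det J = 8.0000).
Solving J·Δ = −F gives Δ = (0.0000, -2.0000).
Then the next iterate is (a, b)₁ = (1.5000, -0.5000).
Re-evaluating at (1.5000, -0.5000): F = (0.0000, -4.0000), so ‖F‖₂ = 4.0000.

4.0000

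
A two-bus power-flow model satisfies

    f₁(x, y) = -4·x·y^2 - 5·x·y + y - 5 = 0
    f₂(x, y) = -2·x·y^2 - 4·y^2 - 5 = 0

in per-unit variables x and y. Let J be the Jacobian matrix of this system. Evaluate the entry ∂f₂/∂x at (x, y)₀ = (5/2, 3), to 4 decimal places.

∂f₂/∂x = -2·y^2.
At (5/2, 3) this is -18.0000.

-18.0000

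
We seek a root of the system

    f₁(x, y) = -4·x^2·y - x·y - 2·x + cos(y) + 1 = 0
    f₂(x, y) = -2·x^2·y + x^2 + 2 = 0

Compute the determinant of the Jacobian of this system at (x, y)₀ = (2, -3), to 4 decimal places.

J = [[-8·x·y - y - 2, -4·x^2 - x - sin(y)], [-4·x·y + 2·x, -2·x^2]].
At the point, J = [[49.0000, -17.858880], [28.0000, -8.0000]].
det J = 108.0486.

108.0486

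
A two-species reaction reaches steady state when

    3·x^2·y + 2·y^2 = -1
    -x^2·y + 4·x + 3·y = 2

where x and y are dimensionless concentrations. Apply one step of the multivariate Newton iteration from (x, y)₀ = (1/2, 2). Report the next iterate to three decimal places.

(-18.750, 14.000)

At (1/2, 2): F = (10.500, 5.500).
Jacobian J = [[6·x·y, 3·x^2 + 4·y], [-2·x·y + 4, -x^2 + 3]].
At the point, J = [[6.000, 8.750], [2.000, 2.750]] (det J = -1.000).
Solving J·Δ = −F gives Δ = (-19.250, 12.000).
Then the next iterate is (x, y)₁ = (-18.750, 14.000).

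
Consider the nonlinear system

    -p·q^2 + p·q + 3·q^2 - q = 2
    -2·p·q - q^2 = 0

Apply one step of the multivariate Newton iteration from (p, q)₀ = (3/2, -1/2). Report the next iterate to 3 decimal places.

At (3/2, -1/2): F = (-1.875, 1.250).
Jacobian J = [[-q^2 + q, -2·p·q + p + 6·q - 1], [-2·q, -2·p - 2·q]].
At the point, J = [[-0.750, -1.000], [1.000, -2.000]] (det J = 2.500).
Solving J·Δ = −F gives Δ = (-2.000, -0.375).
Then the next iterate is (p, q)₁ = (-0.500, -0.875).

(-0.500, -0.875)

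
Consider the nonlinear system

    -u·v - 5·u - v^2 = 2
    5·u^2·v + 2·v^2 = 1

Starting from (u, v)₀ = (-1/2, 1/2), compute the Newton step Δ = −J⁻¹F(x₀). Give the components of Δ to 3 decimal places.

(0.088, 0.029)

At (-1/2, 1/2): F = (0.500, 0.125).
Jacobian J = [[-v - 5, -u - 2·v], [10·u·v, 5·u^2 + 4·v]].
At the point, J = [[-5.500, -0.500], [-2.500, 3.250]] (det J = -19.125).
Solving J·Δ = −F gives Δ = (0.088, 0.029).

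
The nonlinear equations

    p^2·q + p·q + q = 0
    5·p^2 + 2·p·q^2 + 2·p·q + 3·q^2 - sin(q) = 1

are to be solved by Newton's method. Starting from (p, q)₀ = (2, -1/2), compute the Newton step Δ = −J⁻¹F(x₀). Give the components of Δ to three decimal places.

(-0.954, 0.159)

At (2, -1/2): F = (-3.500, 19.22943).
Jacobian J = [[2·p·q + q, p^2 + p + 1], [10·p + 2·q^2 + 2·q, 4·p·q + 2·p + 6·q - cos(q)]].
At the point, J = [[-2.500, 7.000], [19.500, -3.87758]] (det J = -126.80604).
Solving J·Δ = −F gives Δ = (-0.954, 0.159).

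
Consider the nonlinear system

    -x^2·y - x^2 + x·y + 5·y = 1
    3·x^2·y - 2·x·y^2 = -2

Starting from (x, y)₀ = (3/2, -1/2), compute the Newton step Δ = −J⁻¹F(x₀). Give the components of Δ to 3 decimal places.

(24.786, 12.929)

At (3/2, -1/2): F = (-5.375, -2.125).
Jacobian J = [[-2·x·y - 2·x + y, -x^2 + x + 5], [6·x·y - 2·y^2, 3·x^2 - 4·x·y]].
At the point, J = [[-2.000, 4.250], [-5.000, 9.750]] (det J = 1.750).
Solving J·Δ = −F gives Δ = (24.786, 12.929).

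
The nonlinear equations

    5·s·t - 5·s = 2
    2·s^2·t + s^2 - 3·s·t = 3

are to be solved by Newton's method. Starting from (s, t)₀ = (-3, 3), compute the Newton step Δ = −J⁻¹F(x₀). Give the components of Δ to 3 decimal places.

(0.891, -1.539)

At (-3, 3): F = (-32.000, 87.000).
Jacobian J = [[5·t - 5, 5·s], [4·s·t + 2·s - 3·t, 2·s^2 - 3·s]].
At the point, J = [[10.000, -15.000], [-51.000, 27.000]] (det J = -495.000).
Solving J·Δ = −F gives Δ = (0.891, -1.539).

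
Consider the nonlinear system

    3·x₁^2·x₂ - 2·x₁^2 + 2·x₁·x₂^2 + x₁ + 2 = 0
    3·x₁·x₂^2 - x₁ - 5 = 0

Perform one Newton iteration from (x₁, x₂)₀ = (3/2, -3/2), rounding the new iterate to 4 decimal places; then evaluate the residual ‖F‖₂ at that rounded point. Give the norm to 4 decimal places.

0.8821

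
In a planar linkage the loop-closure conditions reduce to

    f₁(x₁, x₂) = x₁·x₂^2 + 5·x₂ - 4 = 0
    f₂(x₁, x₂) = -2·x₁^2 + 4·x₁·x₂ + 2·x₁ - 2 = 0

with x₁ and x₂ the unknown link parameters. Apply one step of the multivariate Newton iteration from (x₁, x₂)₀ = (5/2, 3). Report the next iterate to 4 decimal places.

(10.0000, -2.0500)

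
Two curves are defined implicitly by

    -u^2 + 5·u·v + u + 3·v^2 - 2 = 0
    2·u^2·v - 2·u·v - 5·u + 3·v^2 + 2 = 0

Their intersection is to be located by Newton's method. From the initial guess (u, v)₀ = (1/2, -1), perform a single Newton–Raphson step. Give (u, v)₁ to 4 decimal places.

At (1/2, -1): F = (-1.2500, 3.0000).
Jacobian J = [[-2·u + 5·v + 1, 5·u + 6·v], [4·u·v - 2·v - 5, 2·u^2 - 2·u + 6·v]].
At the point, J = [[-5.0000, -3.5000], [-5.0000, -6.5000]] (det J = 15.0000).
Solving J·Δ = −F gives Δ = (-1.2417, 1.4167).
Then the next iterate is (u, v)₁ = (-0.7417, 0.4167).

(-0.7417, 0.4167)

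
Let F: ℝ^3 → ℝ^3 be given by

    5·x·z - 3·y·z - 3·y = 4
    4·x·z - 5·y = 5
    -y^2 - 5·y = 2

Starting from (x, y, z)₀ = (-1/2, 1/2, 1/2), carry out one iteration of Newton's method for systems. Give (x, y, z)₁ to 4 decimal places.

At (-1/2, 1/2, 1/2): F = (-7.5000, -8.5000, -4.7500).
Jacobian J = [[5·z, -3·z - 3, 5·x - 3·y], [4·z, -5, 4·x], [0, -2·y - 5, 0]].
At the point, J = [[2.5000, -4.5000, -4.0000], [2.0000, -5.0000, -2.0000], [0.0000, -6.0000, 0.0000]] (det J = 18.0000).
Solving J·Δ = −F gives Δ = (3.4306, -0.7917, 1.1597).
Then the next iterate is (x, y, z)₁ = (2.9306, -0.2917, 1.6597).

(2.9306, -0.2917, 1.6597)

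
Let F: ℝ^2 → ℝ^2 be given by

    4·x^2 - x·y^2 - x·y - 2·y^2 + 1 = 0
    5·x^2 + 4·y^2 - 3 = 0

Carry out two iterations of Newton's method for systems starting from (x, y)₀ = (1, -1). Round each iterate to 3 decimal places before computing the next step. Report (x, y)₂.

At (1, -1): F = (3.000, 6.000).
Jacobian J = [[8·x - y^2 - y, -2·x·y - x - 4·y], [10·x, 8·y]].
At the point, J = [[8.000, 5.000], [10.000, -8.000]] (det J = -114.000).
Solving J·Δ = −F gives Δ = (-0.474, 0.158).
Then the next iterate is (x, y)₁ = (0.526, -0.842).
Round to (0.526, -0.842) and repeat: F = (0.75875, 1.21924), J = [[4.34104, 3.72778], [5.260, -6.736]].
Δ = (-0.198, 0.027), so (x, y)₂ = (0.328, -0.815).

(0.328, -0.815)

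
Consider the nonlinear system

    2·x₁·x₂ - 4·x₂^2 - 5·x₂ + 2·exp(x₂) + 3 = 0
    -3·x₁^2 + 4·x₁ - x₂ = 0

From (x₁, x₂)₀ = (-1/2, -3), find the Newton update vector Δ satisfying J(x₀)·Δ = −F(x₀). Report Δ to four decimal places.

(0.0860, 0.8517)

At (-1/2, -3): F = (-14.900426, 0.2500).
Jacobian J = [[2·x₂, 2·x₁ - 8·x₂ + 2·exp(x₂) - 5], [-6·x₁ + 4, -1]].
At the point, J = [[-6.0000, 18.099574], [7.0000, -1.0000]] (det J = -120.697019).
Solving J·Δ = −F gives Δ = (0.0860, 0.8517).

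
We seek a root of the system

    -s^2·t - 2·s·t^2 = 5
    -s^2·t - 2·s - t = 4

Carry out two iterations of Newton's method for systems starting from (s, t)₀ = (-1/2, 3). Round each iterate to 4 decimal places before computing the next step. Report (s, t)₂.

(-1.9049, -3.3173)

At (-1/2, 3): F = (3.2500, -6.7500).
Jacobian J = [[-2·s·t - 2·t^2, -s^2 - 4·s·t], [-2·s·t - 2, -s^2 - 1]].
At the point, J = [[-15.0000, 5.7500], [1.0000, -1.2500]] (det J = 13.0000).
Solving J·Δ = −F gives Δ = (-2.6731, -7.5385).
Then the next iterate is (s, t)₁ = (-3.1731, -4.5385).
Round to (-3.1731, -4.5385) and repeat: F = (171.415091, 52.580876), J = [[-69.998193, -67.673021], [-30.802229, -11.068564]].
Δ = (1.2682, 1.2212), so (s, t)₂ = (-1.9049, -3.3173).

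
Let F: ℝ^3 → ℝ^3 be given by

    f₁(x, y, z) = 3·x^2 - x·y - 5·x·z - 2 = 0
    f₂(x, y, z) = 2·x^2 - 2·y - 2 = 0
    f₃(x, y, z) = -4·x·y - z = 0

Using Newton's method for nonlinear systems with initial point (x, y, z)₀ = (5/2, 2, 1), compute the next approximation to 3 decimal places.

(1.584, 0.671, 0.620)

At (5/2, 2, 1): F = (-0.750, 6.500, -21.000).
Jacobian J = [[6·x - y - 5·z, -x, -5·x], [4·x, -2, 0], [-4·y, -4·x, -1]].
At the point, J = [[8.000, -2.500, -12.500], [10.000, -2.000, 0.000], [-8.000, -10.000, -1.000]] (det J = 1441.000).
Solving J·Δ = −F gives Δ = (-0.916, -1.329, -0.380).
Then the next iterate is (x, y, z)₁ = (1.584, 0.671, 0.620).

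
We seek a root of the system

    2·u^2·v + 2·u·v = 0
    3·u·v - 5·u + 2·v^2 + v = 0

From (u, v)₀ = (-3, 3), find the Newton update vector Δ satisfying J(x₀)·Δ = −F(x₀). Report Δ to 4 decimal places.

(0.2143, -2.4643)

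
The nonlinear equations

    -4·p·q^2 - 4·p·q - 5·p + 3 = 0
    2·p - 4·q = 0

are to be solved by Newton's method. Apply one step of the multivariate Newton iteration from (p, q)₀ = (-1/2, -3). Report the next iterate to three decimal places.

(-0.794, -0.397)

At (-1/2, -3): F = (17.500, 11.000).
Jacobian J = [[-4·q^2 - 4·q - 5, -8·p·q - 4·p], [2, -4]].
At the point, J = [[-29.000, -10.000], [2.000, -4.000]] (det J = 136.000).
Solving J·Δ = −F gives Δ = (-0.294, 2.603).
Then the next iterate is (p, q)₁ = (-0.794, -0.397).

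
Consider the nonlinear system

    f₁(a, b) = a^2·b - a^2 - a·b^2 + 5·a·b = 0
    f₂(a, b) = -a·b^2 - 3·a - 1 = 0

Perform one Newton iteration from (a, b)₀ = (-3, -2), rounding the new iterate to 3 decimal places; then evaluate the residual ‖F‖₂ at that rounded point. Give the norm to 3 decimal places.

7.469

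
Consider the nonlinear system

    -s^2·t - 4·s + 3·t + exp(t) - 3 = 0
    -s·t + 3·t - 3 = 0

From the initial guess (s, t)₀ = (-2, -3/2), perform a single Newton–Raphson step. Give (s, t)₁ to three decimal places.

At (-2, -3/2): F = (6.72313, -10.500).
Jacobian J = [[-2·s·t - 4, -s^2 + exp(t) + 3], [-t, -s + 3]].
At the point, J = [[-10.000, -0.77687], [1.500, 5.000]] (det J = -48.83470).
Solving J·Δ = −F gives Δ = (0.521, 1.944).
Then the next iterate is (s, t)₁ = (-1.479, 0.444).

(-1.479, 0.444)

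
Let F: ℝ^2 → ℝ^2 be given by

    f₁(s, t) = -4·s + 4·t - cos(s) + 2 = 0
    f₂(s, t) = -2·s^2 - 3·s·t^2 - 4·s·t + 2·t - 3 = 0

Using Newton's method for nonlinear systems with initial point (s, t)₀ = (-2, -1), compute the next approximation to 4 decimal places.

At (-2, -1): F = (6.416147, -15.0000).
Jacobian J = [[sin(s) - 4, 4], [-4·s - 3·t^2 - 4·t, -6·s·t - 4·s + 2]].
At the point, J = [[-4.909297, 4.0000], [9.0000, -2.0000]] (det J = -26.181405).
Solving J·Δ = −F gives Δ = (1.8016, 0.6071).
Then the next iterate is (s, t)₁ = (-0.1984, -0.3929).

(-0.1984, -0.3929)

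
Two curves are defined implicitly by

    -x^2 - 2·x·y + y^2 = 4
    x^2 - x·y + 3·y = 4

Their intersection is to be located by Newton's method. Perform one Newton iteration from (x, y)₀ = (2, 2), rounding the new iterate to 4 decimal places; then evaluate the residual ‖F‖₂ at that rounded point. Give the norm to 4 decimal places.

4.1382

At (2, 2): F = (-12.0000, 2.0000).
Jacobian J = [[-2·x - 2·y, -2·x + 2·y], [2·x - y, -x + 3]].
At the point, J = [[-8.0000, 0.0000], [2.0000, 1.0000]] (det J = -8.0000).
Solving J·Δ = −F gives Δ = (-1.5000, 1.0000).
Then the next iterate is (x, y)₁ = (0.5000, 3.0000).
Re-evaluating at (0.5000, 3.0000): F = (1.7500, 3.7500), so ‖F‖₂ = 4.1382.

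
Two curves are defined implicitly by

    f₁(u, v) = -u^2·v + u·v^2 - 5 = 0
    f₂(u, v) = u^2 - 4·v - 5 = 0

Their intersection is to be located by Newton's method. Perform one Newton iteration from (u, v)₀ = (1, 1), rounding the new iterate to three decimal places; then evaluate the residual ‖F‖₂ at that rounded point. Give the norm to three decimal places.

551.036

At (1, 1): F = (-5.000, -8.000).
Jacobian J = [[-2·u·v + v^2, -u^2 + 2·u·v], [2·u, -4]].
At the point, J = [[-1.000, 1.000], [2.000, -4.000]] (det J = 2.000).
Solving J·Δ = −F gives Δ = (-14.000, -9.000).
Then the next iterate is (u, v)₁ = (-13.000, -8.000).
Re-evaluating at (-13.000, -8.000): F = (515.000, 196.000), so ‖F‖₂ = 551.036.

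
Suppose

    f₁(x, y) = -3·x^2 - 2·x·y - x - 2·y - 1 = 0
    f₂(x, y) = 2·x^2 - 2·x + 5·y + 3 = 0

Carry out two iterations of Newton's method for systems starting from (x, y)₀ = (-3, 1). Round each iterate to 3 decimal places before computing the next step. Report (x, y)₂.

At (-3, 1): F = (-21.000, 32.000).
Jacobian J = [[-6·x - 2·y - 1, -2·x - 2], [4·x - 2, 5]].
At the point, J = [[15.000, 4.000], [-14.000, 5.000]] (det J = 131.000).
Solving J·Δ = −F gives Δ = (1.779, -1.420).
Then the next iterate is (x, y)₁ = (-1.221, -0.420).
Round to (-1.221, -0.420) and repeat: F = (-4.43716, 6.32368), J = [[7.166, 0.442], [-6.884, 5.000]].
Δ = (0.643, -0.380), so (x, y)₂ = (-0.578, -0.800).

(-0.578, -0.800)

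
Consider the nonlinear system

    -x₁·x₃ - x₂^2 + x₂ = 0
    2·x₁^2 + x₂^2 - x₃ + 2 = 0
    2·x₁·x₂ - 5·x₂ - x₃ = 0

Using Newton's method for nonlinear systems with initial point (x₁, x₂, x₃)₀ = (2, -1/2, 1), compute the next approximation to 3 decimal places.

At (2, -1/2, 1): F = (-2.750, 9.250, -0.500).
Jacobian J = [[-x₃, -2·x₂ + 1, -x₁], [4·x₁, 2·x₂, -1], [2·x₂, 2·x₁ - 5, -1]].
At the point, J = [[-1.000, 2.000, -2.000], [8.000, -1.000, -1.000], [-1.000, -1.000, -1.000]] (det J = 36.000).
Solving J·Δ = −F gives Δ = (-1.083, 0.708, -0.125).
Then the next iterate is (x₁, x₂, x₃)₁ = (0.917, 0.208, 0.875).

(0.917, 0.208, 0.875)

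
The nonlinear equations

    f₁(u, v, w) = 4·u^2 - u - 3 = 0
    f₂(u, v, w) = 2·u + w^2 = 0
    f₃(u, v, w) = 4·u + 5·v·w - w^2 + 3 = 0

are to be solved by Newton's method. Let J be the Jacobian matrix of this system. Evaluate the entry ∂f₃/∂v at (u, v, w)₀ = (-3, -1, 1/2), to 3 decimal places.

∂f₃/∂v = 5·w.
At (-3, -1, 1/2) this is 2.500.

2.500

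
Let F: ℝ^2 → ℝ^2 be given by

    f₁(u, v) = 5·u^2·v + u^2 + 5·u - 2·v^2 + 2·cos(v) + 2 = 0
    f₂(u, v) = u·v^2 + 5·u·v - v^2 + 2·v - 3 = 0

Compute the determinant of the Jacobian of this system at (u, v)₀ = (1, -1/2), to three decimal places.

31.907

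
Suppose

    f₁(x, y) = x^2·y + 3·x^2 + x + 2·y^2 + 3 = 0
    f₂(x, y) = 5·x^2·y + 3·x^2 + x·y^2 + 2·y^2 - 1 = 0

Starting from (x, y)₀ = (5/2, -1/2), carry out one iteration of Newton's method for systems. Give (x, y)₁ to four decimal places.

(0.8841, -0.4554)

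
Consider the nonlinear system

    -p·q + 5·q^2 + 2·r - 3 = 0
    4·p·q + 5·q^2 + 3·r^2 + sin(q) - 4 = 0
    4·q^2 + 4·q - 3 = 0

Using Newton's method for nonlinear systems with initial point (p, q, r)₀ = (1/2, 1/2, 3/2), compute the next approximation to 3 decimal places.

(0.270, 0.500, 0.942)

At (1/2, 1/2, 3/2): F = (1.000, 5.47943, 0.000).
Jacobian J = [[-q, -p + 10·q, 2], [4·q, 4·p + 10·q + cos(q), 6·r], [0, 8·q + 4, 0]].
At the point, J = [[-0.500, 4.500, 2.000], [2.000, 7.87758, 9.000], [0.000, 8.000, 0.000]] (det J = 68.000).
Solving J·Δ = −F gives Δ = (-0.230, 0.000, -0.558).
Then the next iterate is (p, q, r)₁ = (0.270, 0.500, 0.942).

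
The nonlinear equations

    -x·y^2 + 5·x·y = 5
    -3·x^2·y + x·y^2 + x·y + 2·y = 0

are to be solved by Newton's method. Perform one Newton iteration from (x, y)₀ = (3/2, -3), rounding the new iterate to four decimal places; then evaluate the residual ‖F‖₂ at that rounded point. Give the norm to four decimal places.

At (3/2, -3): F = (-41.0000, 23.2500).
Jacobian J = [[-y^2 + 5·y, -2·x·y + 5·x], [-6·x·y + y^2 + y, -3·x^2 + 2·x·y + x + 2]].
At the point, J = [[-24.0000, 16.5000], [33.0000, -12.2500]] (det J = -250.5000).
Solving J·Δ = −F gives Δ = (0.4736, 3.1737).
Then the next iterate is (x, y)₁ = (1.9736, 0.1737).
Re-evaluating at (1.9736, 0.1737): F = (-3.345475, -1.279974), so ‖F‖₂ = 3.5820.

3.5820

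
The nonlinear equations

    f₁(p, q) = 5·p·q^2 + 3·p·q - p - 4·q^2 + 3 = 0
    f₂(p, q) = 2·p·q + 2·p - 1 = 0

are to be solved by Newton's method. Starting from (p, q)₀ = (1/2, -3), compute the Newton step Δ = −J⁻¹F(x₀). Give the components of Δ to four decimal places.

(-0.2078, 2.1688)

At (1/2, -3): F = (-15.5000, -3.0000).
Jacobian J = [[5·q^2 + 3·q - 1, 10·p·q + 3·p - 8·q], [2·q + 2, 2·p]].
At the point, J = [[35.0000, 10.5000], [-4.0000, 1.0000]] (det J = 77.0000).
Solving J·Δ = −F gives Δ = (-0.2078, 2.1688).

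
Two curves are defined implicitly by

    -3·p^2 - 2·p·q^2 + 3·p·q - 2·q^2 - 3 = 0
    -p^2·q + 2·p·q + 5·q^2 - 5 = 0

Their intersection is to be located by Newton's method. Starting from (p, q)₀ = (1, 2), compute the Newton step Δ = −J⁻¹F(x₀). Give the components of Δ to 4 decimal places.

At (1, 2): F = (-16.0000, 17.0000).
Jacobian J = [[-6·p - 2·q^2 + 3·q, -4·p·q + 3·p - 4·q], [-2·p·q + 2·q, -p^2 + 2·p + 10·q]].
At the point, J = [[-8.0000, -13.0000], [0.0000, 21.0000]] (det J = -168.0000).
Solving J·Δ = −F gives Δ = (-0.6845, -0.8095).

(-0.6845, -0.8095)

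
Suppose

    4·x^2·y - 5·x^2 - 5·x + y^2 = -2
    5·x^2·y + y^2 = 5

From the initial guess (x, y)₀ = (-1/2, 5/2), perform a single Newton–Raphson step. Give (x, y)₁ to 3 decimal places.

(-4.400, -6.000)

At (-1/2, 5/2): F = (12.000, 4.375).
Jacobian J = [[8·x·y - 10·x - 5, 4·x^2 + 2·y], [10·x·y, 5·x^2 + 2·y]].
At the point, J = [[-10.000, 6.000], [-12.500, 6.250]] (det J = 12.500).
Solving J·Δ = −F gives Δ = (-3.900, -8.500).
Then the next iterate is (x, y)₁ = (-4.400, -6.000).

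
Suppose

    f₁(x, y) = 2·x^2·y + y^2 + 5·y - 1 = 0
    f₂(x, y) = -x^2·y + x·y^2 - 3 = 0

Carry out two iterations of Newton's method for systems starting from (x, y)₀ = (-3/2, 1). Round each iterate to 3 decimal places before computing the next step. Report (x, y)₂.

At (-3/2, 1): F = (9.500, -6.750).
Jacobian J = [[4·x·y, 2·x^2 + 2·y + 5], [-2·x·y + y^2, -x^2 + 2·x·y]].
At the point, J = [[-6.000, 11.500], [4.000, -5.250]] (det J = -14.500).
Solving J·Δ = −F gives Δ = (1.914, 0.172).
Then the next iterate is (x, y)₁ = (0.414, 1.172).
Round to (0.414, 1.172) and repeat: F = (6.63534, -2.63221), J = [[1.94083, 7.68679], [0.40317, 0.79902]].
Δ = (16.492, -5.027), so (x, y)₂ = (16.906, -3.855).

(16.906, -3.855)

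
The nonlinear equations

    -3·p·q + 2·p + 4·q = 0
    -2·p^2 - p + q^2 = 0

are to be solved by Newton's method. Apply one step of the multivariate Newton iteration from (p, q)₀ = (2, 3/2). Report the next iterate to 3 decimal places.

(1.510, 2.613)

At (2, 3/2): F = (1.000, -7.750).
Jacobian J = [[-3·q + 2, -3·p + 4], [-4·p - 1, 2·q]].
At the point, J = [[-2.500, -2.000], [-9.000, 3.000]] (det J = -25.500).
Solving J·Δ = −F gives Δ = (-0.490, 1.113).
Then the next iterate is (p, q)₁ = (1.510, 2.613).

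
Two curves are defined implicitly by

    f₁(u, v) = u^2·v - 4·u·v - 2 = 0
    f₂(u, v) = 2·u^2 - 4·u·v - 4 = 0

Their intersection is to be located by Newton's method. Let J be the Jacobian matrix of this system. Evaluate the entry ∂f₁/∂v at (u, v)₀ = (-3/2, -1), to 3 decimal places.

8.250

∂f₁/∂v = u^2 - 4·u.
At (-3/2, -1) this is 8.250.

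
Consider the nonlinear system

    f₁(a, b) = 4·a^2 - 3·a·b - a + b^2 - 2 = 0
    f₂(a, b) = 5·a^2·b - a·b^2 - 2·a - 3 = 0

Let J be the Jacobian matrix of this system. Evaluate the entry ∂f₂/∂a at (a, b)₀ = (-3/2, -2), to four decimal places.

24.0000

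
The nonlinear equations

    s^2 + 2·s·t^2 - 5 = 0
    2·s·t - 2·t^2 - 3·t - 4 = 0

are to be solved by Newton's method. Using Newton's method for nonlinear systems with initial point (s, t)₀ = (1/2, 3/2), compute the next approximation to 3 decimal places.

At (1/2, 3/2): F = (-2.500, -11.500).
Jacobian J = [[2·s + 2·t^2, 4·s·t], [2·t, 2·s - 4·t - 3]].
At the point, J = [[5.500, 3.000], [3.000, -8.000]] (det J = -53.000).
Solving J·Δ = −F gives Δ = (1.028, -1.052).
Then the next iterate is (s, t)₁ = (1.528, 0.448).

(1.528, 0.448)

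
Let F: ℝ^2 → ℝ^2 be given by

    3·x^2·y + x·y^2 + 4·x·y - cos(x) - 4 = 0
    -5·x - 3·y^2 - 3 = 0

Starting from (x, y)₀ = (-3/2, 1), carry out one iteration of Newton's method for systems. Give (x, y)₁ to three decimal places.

At (-3/2, 1): F = (-4.82074, 1.500).
Jacobian J = [[6·x·y + y^2 + 4·y + sin(x), 3·x^2 + 2·x·y + 4·x], [-5, -6·y]].
At the point, J = [[-4.99749, -2.250], [-5.000, -6.000]] (det J = 18.73497).
Solving J·Δ = −F gives Δ = (-1.724, 1.687).
Then the next iterate is (x, y)₁ = (-3.224, 2.687).

(-3.224, 2.687)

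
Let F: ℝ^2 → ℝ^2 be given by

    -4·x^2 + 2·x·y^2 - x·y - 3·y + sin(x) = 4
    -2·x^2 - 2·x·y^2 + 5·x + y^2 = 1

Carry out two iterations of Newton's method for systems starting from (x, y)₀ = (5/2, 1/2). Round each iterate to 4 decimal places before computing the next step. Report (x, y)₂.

(-0.0339, 3.3081)

At (5/2, 1/2): F = (-29.901528, -2.0000).
Jacobian J = [[-8·x + 2·y^2 - y + cos(x), 4·x·y - x - 3], [-4·x - 2·y^2 + 5, -4·x·y + 2·y]].
At the point, J = [[-20.801144, -0.5000], [-5.5000, -4.0000]] (det J = 80.454574).
Solving J·Δ = −F gives Δ = (-1.4742, 1.5270).
Then the next iterate is (x, y)₁ = (1.0258, 2.0270).
Round to (1.0258, 2.0270) and repeat: F = (-7.084762, -2.296271), J = [[-1.497527, 4.291386], [-7.320658, -4.263186]].
Δ = (-1.0597, 1.2811), so (x, y)₂ = (-0.0339, 3.3081).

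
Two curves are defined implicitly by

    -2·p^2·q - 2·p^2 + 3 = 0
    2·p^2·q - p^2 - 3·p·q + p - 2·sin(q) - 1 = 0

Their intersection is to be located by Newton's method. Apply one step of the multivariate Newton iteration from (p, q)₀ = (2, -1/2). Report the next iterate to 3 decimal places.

At (2, -1/2): F = (-1.000, -3.04115).
Jacobian J = [[-4·p·q - 4·p, -2·p^2], [4·p·q - 2·p - 3·q + 1, 2·p^2 - 3·p - 2·cos(q)]].
At the point, J = [[-4.000, -8.000], [-5.500, 0.24483]] (det J = -44.97934).
Solving J·Δ = −F gives Δ = (-0.546, 0.148).
Then the next iterate is (p, q)₁ = (1.454, -0.352).

(1.454, -0.352)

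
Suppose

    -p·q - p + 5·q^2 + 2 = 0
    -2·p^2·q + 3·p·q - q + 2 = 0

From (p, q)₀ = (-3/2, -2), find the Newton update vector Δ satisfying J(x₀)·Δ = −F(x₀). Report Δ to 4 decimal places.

At (-3/2, -2): F = (20.5000, 22.0000).
Jacobian J = [[-q - 1, -p + 10·q], [-4·p·q + 3·q, -2·p^2 + 3·p - 1]].
At the point, J = [[1.0000, -18.5000], [-18.0000, -10.0000]] (det J = -343.0000).
Solving J·Δ = −F gives Δ = (0.5889, 1.1399).

(0.5889, 1.1399)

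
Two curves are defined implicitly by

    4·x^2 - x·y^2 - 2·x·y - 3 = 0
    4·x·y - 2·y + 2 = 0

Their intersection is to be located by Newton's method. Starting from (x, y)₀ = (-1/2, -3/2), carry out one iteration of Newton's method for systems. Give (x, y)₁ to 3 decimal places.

At (-1/2, -3/2): F = (-2.375, 8.000).
Jacobian J = [[8·x - y^2 - 2·y, -2·x·y - 2·x], [4·y, 4·x - 2]].
At the point, J = [[-3.250, -0.500], [-6.000, -4.000]] (det J = 10.000).
Solving J·Δ = −F gives Δ = (-1.350, 4.025).
Then the next iterate is (x, y)₁ = (-1.850, 2.525).

(-1.850, 2.525)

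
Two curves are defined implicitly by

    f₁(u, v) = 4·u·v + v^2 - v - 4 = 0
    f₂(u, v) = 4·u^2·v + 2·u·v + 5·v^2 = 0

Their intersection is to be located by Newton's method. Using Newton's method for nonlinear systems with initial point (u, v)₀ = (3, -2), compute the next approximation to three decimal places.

(3.191, 1.362)

At (3, -2): F = (-22.000, -64.000).
Jacobian J = [[4·v, 4·u + 2·v - 1], [8·u·v + 2·v, 4·u^2 + 2·u + 10·v]].
At the point, J = [[-8.000, 7.000], [-52.000, 22.000]] (det J = 188.000).
Solving J·Δ = −F gives Δ = (0.191, 3.362).
Then the next iterate is (u, v)₁ = (3.191, 1.362).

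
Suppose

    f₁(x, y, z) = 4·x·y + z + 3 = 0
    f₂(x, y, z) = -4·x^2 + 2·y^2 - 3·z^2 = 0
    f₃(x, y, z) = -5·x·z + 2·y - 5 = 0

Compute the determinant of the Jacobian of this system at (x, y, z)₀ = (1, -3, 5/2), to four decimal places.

J = [[4·y, 4·x, 1], [-8·x, 4·y, -6·z], [-5·z, 2, -5·x]].
At the point, J = [[-12.0000, 4.0000, 1.0000], [-8.0000, -12.0000, -15.0000], [-12.5000, 2.0000, -5.0000]].
det J = -656.0000.

-656.0000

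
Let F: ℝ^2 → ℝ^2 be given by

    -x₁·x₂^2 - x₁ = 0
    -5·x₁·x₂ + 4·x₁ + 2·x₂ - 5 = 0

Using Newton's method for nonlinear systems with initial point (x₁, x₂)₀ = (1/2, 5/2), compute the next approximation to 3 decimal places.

(0.000, 2.500)

At (1/2, 5/2): F = (-3.625, -4.250).
Jacobian J = [[-x₂^2 - 1, -2·x₁·x₂], [-5·x₂ + 4, -5·x₁ + 2]].
At the point, J = [[-7.250, -2.500], [-8.500, -0.500]] (det J = -17.625).
Solving J·Δ = −F gives Δ = (-0.500, 0.000).
Then the next iterate is (x₁, x₂)₁ = (0.000, 2.500).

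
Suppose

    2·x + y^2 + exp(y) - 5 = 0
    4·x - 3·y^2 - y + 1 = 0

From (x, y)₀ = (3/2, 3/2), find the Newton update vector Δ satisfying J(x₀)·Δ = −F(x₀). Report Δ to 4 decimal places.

At (3/2, 3/2): F = (4.731689, -1.2500).
Jacobian J = [[2, 2·y + exp(y)], [4, -6·y - 1]].
At the point, J = [[2.0000, 7.481689], [4.0000, -10.0000]] (det J = -49.926756).
Solving J·Δ = −F gives Δ = (-0.7604, -0.4292).

(-0.7604, -0.4292)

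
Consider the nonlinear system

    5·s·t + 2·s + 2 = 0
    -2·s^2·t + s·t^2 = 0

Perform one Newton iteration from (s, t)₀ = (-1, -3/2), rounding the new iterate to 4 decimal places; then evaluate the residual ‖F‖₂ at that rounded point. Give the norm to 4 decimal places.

2.3008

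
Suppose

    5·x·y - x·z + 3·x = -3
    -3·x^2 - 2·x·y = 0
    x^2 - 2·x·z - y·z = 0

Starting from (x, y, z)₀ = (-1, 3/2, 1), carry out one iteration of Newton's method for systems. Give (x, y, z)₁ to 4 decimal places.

(-0.5682, 0.8523, 0.1591)

At (-1, 3/2, 1): F = (-6.5000, 0.0000, 1.5000).
Jacobian J = [[5·y - z + 3, 5·x, -x], [-6·x - 2·y, -2·x, 0], [2·x - 2·z, -z, -2·x - y]].
At the point, J = [[9.5000, -5.0000, 1.0000], [3.0000, 2.0000, 0.0000], [-4.0000, -1.0000, 0.5000]] (det J = 22.0000).
Solving J·Δ = −F gives Δ = (0.4318, -0.6477, -0.8409).
Then the next iterate is (x, y, z)₁ = (-0.5682, 0.8523, 0.1591).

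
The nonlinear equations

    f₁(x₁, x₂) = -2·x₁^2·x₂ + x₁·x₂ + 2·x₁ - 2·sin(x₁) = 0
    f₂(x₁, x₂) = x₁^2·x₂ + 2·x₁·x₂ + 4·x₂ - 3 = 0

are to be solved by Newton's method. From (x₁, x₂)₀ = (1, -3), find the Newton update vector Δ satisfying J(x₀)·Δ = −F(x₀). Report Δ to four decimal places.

At (1, -3): F = (3.317058, -24.0000).
Jacobian J = [[-4·x₁·x₂ + x₂ - 2·cos(x₁) + 2, -2·x₁^2 + x₁], [2·x₁·x₂ + 2·x₂, x₁^2 + 2·x₁ + 4]].
At the point, J = [[9.919395, -1.0000], [-12.0000, 7.0000]] (det J = 57.435768).
Solving J·Δ = −F gives Δ = (0.0136, 3.4519).

(0.0136, 3.4519)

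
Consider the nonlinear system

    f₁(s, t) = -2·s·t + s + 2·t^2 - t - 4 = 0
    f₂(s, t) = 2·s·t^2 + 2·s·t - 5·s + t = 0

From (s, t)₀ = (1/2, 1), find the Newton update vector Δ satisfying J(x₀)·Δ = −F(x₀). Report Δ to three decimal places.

(-7.500, -2.000)

At (1/2, 1): F = (-3.500, 0.500).
Jacobian J = [[-2·t + 1, -2·s + 4·t - 1], [2·t^2 + 2·t - 5, 4·s·t + 2·s + 1]].
At the point, J = [[-1.000, 2.000], [-1.000, 4.000]] (det J = -2.000).
Solving J·Δ = −F gives Δ = (-7.500, -2.000).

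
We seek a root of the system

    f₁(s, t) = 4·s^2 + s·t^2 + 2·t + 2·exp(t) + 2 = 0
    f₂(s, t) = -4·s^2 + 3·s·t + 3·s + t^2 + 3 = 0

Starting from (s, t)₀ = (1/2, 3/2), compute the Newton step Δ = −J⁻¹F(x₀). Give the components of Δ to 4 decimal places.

(-1.7623, -0.4071)

At (1/2, 3/2): F = (16.088378, 8.0000).
Jacobian J = [[8·s + t^2, 2·s·t + 2·exp(t) + 2], [-8·s + 3·t + 3, 3·s + 2·t]].
At the point, J = [[6.2500, 12.463378], [3.5000, 4.5000]] (det J = -15.496823).
Solving J·Δ = −F gives Δ = (-1.7623, -0.4071).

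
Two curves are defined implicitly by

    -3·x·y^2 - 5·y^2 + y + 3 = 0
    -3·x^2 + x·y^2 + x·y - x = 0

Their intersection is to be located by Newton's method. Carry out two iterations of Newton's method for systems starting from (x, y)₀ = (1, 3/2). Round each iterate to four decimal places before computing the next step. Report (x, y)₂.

(0.2041, 0.8840)

At (1, 3/2): F = (-13.5000, -0.2500).
Jacobian J = [[-3·y^2, -6·x·y - 10·y + 1], [-6·x + y^2 + y - 1, 2·x·y + x]].
At the point, J = [[-6.7500, -23.0000], [-3.2500, 4.0000]] (det J = -101.7500).
Solving J·Δ = −F gives Δ = (-0.5872, -0.4146).
Then the next iterate is (x, y)₁ = (0.4128, 1.0854).
Round to (0.4128, 1.0854) and repeat: F = (-3.264016, 0.010358), J = [[-3.534279, -12.542319], [-1.213307, 1.308906]].
Δ = (-0.2087, -0.2014), so (x, y)₂ = (0.2041, 0.8840).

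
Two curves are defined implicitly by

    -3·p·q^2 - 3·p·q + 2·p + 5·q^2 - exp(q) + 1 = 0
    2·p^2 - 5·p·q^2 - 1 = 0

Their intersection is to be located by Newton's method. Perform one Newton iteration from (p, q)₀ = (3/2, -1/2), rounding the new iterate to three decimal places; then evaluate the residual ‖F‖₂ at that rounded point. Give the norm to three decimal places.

At (3/2, -1/2): F = (5.76847, 1.625).
Jacobian J = [[-3·q^2 - 3·q + 2, -6·p·q - 3·p + 10·q - exp(q)], [4·p - 5·q^2, -10·p·q]].
At the point, J = [[2.750, -5.60653], [4.750, 7.500]] (det J = 47.25602).
Solving J·Δ = −F gives Δ = (-1.108, 0.485).
Then the next iterate is (p, q)₁ = (0.392, -0.015).
Re-evaluating at (0.392, -0.015): F = (0.81739, -0.69311), so ‖F‖₂ = 1.072.

1.072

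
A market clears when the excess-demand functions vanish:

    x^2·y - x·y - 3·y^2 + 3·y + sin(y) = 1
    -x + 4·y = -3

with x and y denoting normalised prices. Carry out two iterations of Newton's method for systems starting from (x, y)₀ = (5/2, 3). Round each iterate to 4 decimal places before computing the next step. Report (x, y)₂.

At (5/2, 3): F = (-7.608880, 12.5000).
Jacobian J = [[2·x·y - y, x^2 - x - 6·y + cos(y) + 3], [-1, 4]].
At the point, J = [[12.0000, -12.239992], [-1.0000, 4.0000]] (det J = 35.760008).
Solving J·Δ = −F gives Δ = (-3.4274, -3.9819).
Then the next iterate is (x, y)₁ = (-0.9274, -0.9819).
Round to (-0.9274, -0.9819) and repeat: F = (-9.424755, -0.0002), J = [[2.803128, 11.234314], [-1.0000, 4.0000]].
Δ = (1.6794, 0.4199), so (x, y)₂ = (0.7520, -0.5620).

(0.7520, -0.5620)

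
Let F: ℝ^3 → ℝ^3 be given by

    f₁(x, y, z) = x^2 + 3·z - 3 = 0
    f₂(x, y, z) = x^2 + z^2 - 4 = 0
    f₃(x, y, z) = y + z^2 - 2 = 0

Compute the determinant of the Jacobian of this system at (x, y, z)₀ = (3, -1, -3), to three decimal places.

54.000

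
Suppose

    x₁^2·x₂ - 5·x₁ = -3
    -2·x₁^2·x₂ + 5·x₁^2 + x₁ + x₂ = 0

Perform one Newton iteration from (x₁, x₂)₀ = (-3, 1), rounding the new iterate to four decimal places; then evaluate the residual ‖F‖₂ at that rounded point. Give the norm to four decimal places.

9.0735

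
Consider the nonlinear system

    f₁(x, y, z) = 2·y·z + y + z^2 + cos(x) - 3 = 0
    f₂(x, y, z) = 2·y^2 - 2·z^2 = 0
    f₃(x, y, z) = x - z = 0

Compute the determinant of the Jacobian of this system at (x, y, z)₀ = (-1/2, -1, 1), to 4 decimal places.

-10.0823

J = [[-sin(x), 2·z + 1, 2·y + 2·z], [0, 4·y, -4·z], [1, 0, -1]].
At the point, J = [[0.479426, 3.0000, 0.0000], [0.0000, -4.0000, -4.0000], [1.0000, 0.0000, -1.0000]].
det J = -10.0823.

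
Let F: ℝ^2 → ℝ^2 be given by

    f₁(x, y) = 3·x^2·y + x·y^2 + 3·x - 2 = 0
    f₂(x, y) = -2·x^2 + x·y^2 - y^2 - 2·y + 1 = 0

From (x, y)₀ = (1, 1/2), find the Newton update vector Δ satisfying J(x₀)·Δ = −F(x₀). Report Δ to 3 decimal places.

At (1, 1/2): F = (2.750, -2.000).
Jacobian J = [[6·x·y + y^2 + 3, 3·x^2 + 2·x·y], [-4·x + y^2, 2·x·y - 2·y - 2]].
At the point, J = [[6.250, 4.000], [-3.750, -2.000]] (det J = 2.500).
Solving J·Δ = −F gives Δ = (-1.000, 0.875).

(-1.000, 0.875)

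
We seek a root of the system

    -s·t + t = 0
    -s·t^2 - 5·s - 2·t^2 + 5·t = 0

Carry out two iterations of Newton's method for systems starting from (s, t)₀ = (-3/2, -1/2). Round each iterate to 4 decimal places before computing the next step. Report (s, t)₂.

At (-3/2, -1/2): F = (-1.2500, 4.8750).
Jacobian J = [[-t, -s + 1], [-t^2 - 5, -2·s·t - 4·t + 5]].
At the point, J = [[0.5000, 2.5000], [-5.2500, 5.5000]] (det J = 15.8750).
Solving J·Δ = −F gives Δ = (1.2008, 0.2598).
Then the next iterate is (s, t)₁ = (-0.2992, -0.2402).
Round to (-0.2992, -0.2402) and repeat: F = (-0.312068, 0.196871), J = [[0.2402, 1.2992], [-5.057696, 5.817064]].
Δ = (0.2599, 0.1921), so (s, t)₂ = (-0.0393, -0.0481).

(-0.0393, -0.0481)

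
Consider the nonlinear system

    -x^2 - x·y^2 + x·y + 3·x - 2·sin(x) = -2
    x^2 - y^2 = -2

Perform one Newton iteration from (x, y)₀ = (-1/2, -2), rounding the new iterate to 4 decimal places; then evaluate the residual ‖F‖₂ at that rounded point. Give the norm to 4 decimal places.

At (-1/2, -2): F = (4.208851, -1.7500).
Jacobian J = [[-2·x - y^2 + y - 2·cos(x) + 3, -2·x·y + x], [2·x, -2·y]].
At the point, J = [[-3.755165, -2.5000], [-1.0000, 4.0000]] (det J = -17.520660).
Solving J·Δ = −F gives Δ = (0.7112, 0.6153).
Then the next iterate is (x, y)₁ = (0.2112, -1.3847).
Re-evaluating at (0.2112, -1.3847): F = (1.472326, 0.127211), so ‖F‖₂ = 1.4778.

1.4778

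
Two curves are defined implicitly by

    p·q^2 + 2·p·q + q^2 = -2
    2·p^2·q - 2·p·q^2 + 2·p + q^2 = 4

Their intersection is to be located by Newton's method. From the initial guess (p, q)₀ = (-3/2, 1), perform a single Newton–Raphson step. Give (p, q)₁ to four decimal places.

(-0.5556, 1.3333)

At (-3/2, 1): F = (-1.5000, 1.5000).
Jacobian J = [[q^2 + 2·q, 2·p·q + 2·p + 2·q], [4·p·q - 2·q^2 + 2, 2·p^2 - 4·p·q + 2·q]].
At the point, J = [[3.0000, -4.0000], [-6.0000, 12.5000]] (det J = 13.5000).
Solving J·Δ = −F gives Δ = (0.9444, 0.3333).
Then the next iterate is (p, q)₁ = (-0.5556, 1.3333).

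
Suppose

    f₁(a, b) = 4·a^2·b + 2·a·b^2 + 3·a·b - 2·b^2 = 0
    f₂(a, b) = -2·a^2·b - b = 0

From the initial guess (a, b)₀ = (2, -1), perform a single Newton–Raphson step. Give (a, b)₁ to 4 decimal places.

At (2, -1): F = (-20.0000, 9.0000).
Jacobian J = [[8·a·b + 2·b^2 + 3·b, 4·a^2 + 4·a·b + 3·a - 4·b], [-4·a·b, -2·a^2 - 1]].
At the point, J = [[-17.0000, 18.0000], [8.0000, -9.0000]] (det J = 9.0000).
Solving J·Δ = −F gives Δ = (-2.0000, -0.7778).
Then the next iterate is (a, b)₁ = (0.0000, -1.7778).

(0.0000, -1.7778)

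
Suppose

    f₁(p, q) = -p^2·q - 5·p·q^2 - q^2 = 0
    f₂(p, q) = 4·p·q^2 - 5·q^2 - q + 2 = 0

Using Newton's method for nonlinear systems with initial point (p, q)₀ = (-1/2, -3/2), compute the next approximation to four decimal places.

(-0.4208, -0.9231)

At (-1/2, -3/2): F = (3.7500, -12.2500).
Jacobian J = [[-2·p·q - 5·q^2, -p^2 - 10·p·q - 2·q], [4·q^2, 8·p·q - 10·q - 1]].
At the point, J = [[-12.7500, -4.7500], [9.0000, 20.0000]] (det J = -212.2500).
Solving J·Δ = −F gives Δ = (0.0792, 0.5769).
Then the next iterate is (p, q)₁ = (-0.4208, -0.9231).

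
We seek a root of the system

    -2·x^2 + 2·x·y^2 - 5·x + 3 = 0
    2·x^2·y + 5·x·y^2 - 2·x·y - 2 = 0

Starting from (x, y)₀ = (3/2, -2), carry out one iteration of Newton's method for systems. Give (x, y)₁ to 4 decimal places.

At (3/2, -2): F = (3.0000, 25.0000).
Jacobian J = [[-4·x + 2·y^2 - 5, 4·x·y], [4·x·y + 5·y^2 - 2·y, 2·x^2 + 10·x·y - 2·x]].
At the point, J = [[-3.0000, -12.0000], [12.0000, -28.5000]] (det J = 229.5000).
Solving J·Δ = −F gives Δ = (-0.9346, 0.4837).
Then the next iterate is (x, y)₁ = (0.5654, -1.5163).

(0.5654, -1.5163)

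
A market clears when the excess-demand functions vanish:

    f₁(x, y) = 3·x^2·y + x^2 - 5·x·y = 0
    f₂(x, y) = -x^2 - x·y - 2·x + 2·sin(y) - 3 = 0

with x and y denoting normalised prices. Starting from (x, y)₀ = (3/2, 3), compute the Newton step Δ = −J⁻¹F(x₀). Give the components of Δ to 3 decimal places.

At (3/2, 3): F = (0.000, -12.46776).
Jacobian J = [[6·x·y + 2·x - 5·y, 3·x^2 - 5·x], [-2·x - y - 2, -x + 2·cos(y)]].
At the point, J = [[15.000, -0.750], [-8.000, -3.47998]] (det J = -58.19977).
Solving J·Δ = −F gives Δ = (-0.161, -3.213).

(-0.161, -3.213)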